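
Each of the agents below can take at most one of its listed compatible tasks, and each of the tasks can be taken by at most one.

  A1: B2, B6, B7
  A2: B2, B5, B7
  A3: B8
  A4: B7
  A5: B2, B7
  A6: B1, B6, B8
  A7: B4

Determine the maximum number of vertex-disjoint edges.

Unit-capacity flow: source→left, listed edges, right→sink; max matching = max flow.
Augmenting path A1→B2 (+1); matched 1.
Augmenting path A2→B5 (+1); matched 2.
Augmenting path A3→B8 (+1); matched 3.
Augmenting path A4→B7 (+1); matched 4.
Augmenting path A6→B1 (+1); matched 5.
Augmenting path A7→B4 (+1); matched 6.
Augmenting path A5→B2→A1→B6 (+1); matched 7.
No augmenting path remains; maximum matching = 7.
König certificate: {A1, A2, A3, A4, A5, A6, A7} is a vertex cover of size 7 (every listed pair touches it), so no matching can be larger.

7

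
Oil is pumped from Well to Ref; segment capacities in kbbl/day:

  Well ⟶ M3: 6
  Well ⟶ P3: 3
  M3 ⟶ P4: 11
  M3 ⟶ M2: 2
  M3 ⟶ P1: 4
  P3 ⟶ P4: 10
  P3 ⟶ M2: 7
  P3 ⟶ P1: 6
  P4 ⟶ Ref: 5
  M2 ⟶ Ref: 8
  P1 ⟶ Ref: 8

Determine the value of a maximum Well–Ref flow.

Augment Well→M3→P4→Ref: bottleneck 5, flow now 5.
Augment Well→M3→M2→Ref: bottleneck 1, flow now 6.
Augment Well→P3→M2→Ref: bottleneck 3, flow now 9.
No augmenting path remains; maximum flow = 9.
In the residual graph, reachable from Well: {Well}.
Min-cut edges: Well→M3 (6), Well→P3 (3); capacity 6 + 3 = 9.
This cut is saturated, so no flow can exceed 9.

9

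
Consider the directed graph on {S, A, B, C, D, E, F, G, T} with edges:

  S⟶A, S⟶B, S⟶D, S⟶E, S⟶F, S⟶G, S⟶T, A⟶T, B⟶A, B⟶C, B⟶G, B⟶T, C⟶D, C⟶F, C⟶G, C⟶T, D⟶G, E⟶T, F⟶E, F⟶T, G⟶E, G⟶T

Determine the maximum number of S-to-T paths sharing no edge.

Assign every edge capacity 1; by Menger, the answer equals the max flow.
Path S→T (+1); total 1.
Path S→A→T (+1); total 2.
Path S→B→T (+1); total 3.
Path S→E→T (+1); total 4.
Path S→F→T (+1); total 5.
Path S→G→T (+1); total 6.
No residual S→T path; max flow = 6.
Certifying cut of size 6: {E→T, G→T, S→A, S→B, S→F, S→T}.

6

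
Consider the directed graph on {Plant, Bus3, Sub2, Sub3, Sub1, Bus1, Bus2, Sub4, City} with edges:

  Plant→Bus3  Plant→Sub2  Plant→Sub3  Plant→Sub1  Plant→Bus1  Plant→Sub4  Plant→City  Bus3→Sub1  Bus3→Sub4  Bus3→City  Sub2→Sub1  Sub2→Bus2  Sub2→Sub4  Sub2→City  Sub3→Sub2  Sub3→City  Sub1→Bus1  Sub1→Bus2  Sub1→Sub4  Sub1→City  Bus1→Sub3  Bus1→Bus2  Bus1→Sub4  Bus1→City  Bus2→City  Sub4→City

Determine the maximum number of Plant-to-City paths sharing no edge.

7

Assign every edge capacity 1; by Menger, the answer equals the max flow.
Path Plant→City (+1); total 1.
Path Plant→Bus3→City (+1); total 2.
Path Plant→Sub2→City (+1); total 3.
Path Plant→Sub3→City (+1); total 4.
Path Plant→Sub1→City (+1); total 5.
Path Plant→Bus1→City (+1); total 6.
Path Plant→Sub4→City (+1); total 7.
No residual Plant→City path; max flow = 7.
Certifying cut of size 7: {Plant→Bus1, Plant→Bus3, Plant→City, Plant→Sub1, Plant→Sub2, Plant→Sub3, Plant→Sub4}.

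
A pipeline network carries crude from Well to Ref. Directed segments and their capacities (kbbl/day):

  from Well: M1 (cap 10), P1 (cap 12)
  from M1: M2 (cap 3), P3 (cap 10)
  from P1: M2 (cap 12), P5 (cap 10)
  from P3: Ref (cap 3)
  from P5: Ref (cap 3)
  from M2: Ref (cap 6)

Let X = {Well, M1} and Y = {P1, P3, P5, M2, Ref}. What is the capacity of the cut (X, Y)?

25

Edges leaving {Well, M1}: Well→P1 (12), M1→P3 (10), M1→M2 (3).
Cut capacity = 12 + 10 + 3 = 25.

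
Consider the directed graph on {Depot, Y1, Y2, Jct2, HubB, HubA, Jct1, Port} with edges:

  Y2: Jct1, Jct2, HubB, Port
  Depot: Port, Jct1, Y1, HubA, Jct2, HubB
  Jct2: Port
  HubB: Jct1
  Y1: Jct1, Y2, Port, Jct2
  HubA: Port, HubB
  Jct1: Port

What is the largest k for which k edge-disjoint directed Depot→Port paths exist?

Assign every edge capacity 1; by Menger, the answer equals the max flow.
Path Depot→Port (+1); total 1.
Path Depot→Y1→Port (+1); total 2.
Path Depot→Jct2→Port (+1); total 3.
Path Depot→HubA→Port (+1); total 4.
Path Depot→Jct1→Port (+1); total 5.
No residual Depot→Port path; max flow = 5.
Certifying cut of size 5: {Depot→HubA, Depot→Jct2, Depot→Port, Depot→Y1, Jct1→Port}.

5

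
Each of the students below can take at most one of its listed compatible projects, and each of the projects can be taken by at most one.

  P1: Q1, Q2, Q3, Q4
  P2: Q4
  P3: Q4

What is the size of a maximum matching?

Unit-capacity flow: source→left, listed edges, right→sink; max matching = max flow.
Augmenting path P1→Q1 (+1); matched 1.
Augmenting path P2→Q4 (+1); matched 2.
No augmenting path remains; maximum matching = 2.
König certificate: {P1, Q4} is a vertex cover of size 2 (every listed pair touches it), so no matching can be larger.

2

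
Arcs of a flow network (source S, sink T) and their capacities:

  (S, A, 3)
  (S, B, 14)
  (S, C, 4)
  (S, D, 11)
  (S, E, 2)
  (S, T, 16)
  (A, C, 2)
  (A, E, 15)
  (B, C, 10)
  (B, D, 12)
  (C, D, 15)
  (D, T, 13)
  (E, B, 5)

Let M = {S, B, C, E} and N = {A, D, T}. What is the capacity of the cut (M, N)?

Edges leaving {S, B, C, E}: S→A (3), S→D (11), S→T (16), B→D (12), C→D (15).
Cut capacity = 3 + 11 + 16 + 12 + 15 = 57.

57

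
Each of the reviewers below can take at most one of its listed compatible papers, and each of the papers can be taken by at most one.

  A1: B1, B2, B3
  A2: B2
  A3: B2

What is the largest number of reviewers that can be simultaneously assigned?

2

Unit-capacity flow: source→left, listed edges, right→sink; max matching = max flow.
Augmenting path A1→B1 (+1); matched 1.
Augmenting path A2→B2 (+1); matched 2.
No augmenting path remains; maximum matching = 2.
König certificate: {A1, B2} is a vertex cover of size 2 (every listed pair touches it), so no matching can be larger.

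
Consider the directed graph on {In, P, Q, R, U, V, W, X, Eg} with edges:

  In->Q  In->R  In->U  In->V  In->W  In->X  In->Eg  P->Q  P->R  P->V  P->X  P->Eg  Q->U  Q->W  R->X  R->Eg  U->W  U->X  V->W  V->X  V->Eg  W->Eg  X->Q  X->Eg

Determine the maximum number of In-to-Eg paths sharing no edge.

Assign every edge capacity 1; by Menger, the answer equals the max flow.
Path In→Eg (+1); total 1.
Path In→R→Eg (+1); total 2.
Path In→V→Eg (+1); total 3.
Path In→W→Eg (+1); total 4.
Path In→X→Eg (+1); total 5.
No residual In→Eg path; max flow = 5.
Certifying cut of size 5: {In→Eg, In→R, In→V, W→Eg, X→Eg}.

5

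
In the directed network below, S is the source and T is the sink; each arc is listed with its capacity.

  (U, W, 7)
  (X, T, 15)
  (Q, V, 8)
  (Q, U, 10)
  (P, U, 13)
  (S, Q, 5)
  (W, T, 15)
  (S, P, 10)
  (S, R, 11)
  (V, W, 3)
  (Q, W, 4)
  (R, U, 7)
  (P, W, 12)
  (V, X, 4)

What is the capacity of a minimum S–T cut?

19

Augment S→P→W→T: bottleneck 10, flow now 10.
Augment S→Q→W→T: bottleneck 4, flow now 14.
Augment S→Q→U→W→T: bottleneck 1, flow now 15.
Augment S→R→U→Q→V→X→T: bottleneck 1, flow now 16. (uses reverse residual edge)
Augment S→R→U→W→Q→V→X→T: bottleneck 3, flow now 19. (uses reverse residual edge)
No augmenting path remains; maximum flow = 19.
By max-flow min-cut, the minimum cut capacity equals the max flow.
In the residual graph, reachable from S: {S, P, Q, R, U, V, W}.
Min-cut edges: V→X (4), W→T (15); capacity 4 + 15 = 19.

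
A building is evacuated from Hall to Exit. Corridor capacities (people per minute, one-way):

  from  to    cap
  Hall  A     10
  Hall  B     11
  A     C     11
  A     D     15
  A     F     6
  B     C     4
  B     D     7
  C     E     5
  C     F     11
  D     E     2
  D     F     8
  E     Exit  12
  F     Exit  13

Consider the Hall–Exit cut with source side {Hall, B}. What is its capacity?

Edges leaving {Hall, B}: Hall→A (10), B→C (4), B→D (7).
Cut capacity = 10 + 4 + 7 = 21.

21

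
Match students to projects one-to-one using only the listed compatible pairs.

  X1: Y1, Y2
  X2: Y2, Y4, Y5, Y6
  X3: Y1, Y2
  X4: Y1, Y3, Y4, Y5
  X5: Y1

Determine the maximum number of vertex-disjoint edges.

Unit-capacity flow: source→left, listed edges, right→sink; max matching = max flow.
Augmenting path X1→Y1 (+1); matched 1.
Augmenting path X2→Y2 (+1); matched 2.
Augmenting path X4→Y3 (+1); matched 3.
Augmenting path X3→Y2→X2→Y4 (+1); matched 4.
No augmenting path remains; maximum matching = 4.
König certificate: {X2, X4, Y1, Y2} is a vertex cover of size 4 (every listed pair touches it), so no matching can be larger.

4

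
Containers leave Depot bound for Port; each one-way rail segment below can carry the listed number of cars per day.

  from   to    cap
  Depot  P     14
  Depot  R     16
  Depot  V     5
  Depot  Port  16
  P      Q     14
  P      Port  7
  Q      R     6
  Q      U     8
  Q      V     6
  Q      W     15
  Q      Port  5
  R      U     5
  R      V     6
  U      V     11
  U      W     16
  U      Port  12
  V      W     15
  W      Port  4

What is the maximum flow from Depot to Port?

39

Augment Depot→Port: bottleneck 16, flow now 16.
Augment Depot→P→Port: bottleneck 7, flow now 23.
Augment Depot→P→Q→Port: bottleneck 5, flow now 28.
Augment Depot→R→U→Port: bottleneck 5, flow now 33.
Augment Depot→V→W→Port: bottleneck 4, flow now 37.
Augment Depot→P→Q→U→Port: bottleneck 2, flow now 39.
No augmenting path remains; maximum flow = 39.
In the residual graph, reachable from Depot: {Depot, R, V, W}.
Min-cut edges: Depot→P (14), Depot→Port (16), R→U (5), W→Port (4); capacity 14 + 16 + 5 + 4 = 39.
This cut is saturated, so no flow can exceed 39.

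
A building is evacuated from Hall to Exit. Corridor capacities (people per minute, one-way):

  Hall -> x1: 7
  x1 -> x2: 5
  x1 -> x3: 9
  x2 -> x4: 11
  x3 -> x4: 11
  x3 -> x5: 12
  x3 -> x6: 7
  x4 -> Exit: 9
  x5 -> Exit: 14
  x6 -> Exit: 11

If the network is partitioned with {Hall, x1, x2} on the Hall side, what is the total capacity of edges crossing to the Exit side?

Edges leaving {Hall, x1, x2}: x1→x3 (9), x2→x4 (11).
Cut capacity = 9 + 11 = 20.

20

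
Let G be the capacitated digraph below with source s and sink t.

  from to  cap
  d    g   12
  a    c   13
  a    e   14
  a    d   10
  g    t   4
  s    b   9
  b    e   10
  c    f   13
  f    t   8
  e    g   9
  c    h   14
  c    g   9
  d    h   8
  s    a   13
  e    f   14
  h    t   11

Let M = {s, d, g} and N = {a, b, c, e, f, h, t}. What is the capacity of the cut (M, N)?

34

Edges leaving {s, d, g}: s→a (13), s→b (9), d→h (8), g→t (4).
Cut capacity = 13 + 9 + 8 + 4 = 34.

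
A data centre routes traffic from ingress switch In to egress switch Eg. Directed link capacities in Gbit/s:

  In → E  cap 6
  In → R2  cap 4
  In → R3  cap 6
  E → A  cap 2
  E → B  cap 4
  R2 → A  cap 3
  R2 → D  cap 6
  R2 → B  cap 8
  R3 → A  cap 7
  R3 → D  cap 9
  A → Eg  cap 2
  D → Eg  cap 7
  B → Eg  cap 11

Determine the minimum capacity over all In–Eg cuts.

16

Augment In→E→A→Eg: bottleneck 2, flow now 2.
Augment In→E→B→Eg: bottleneck 4, flow now 6.
Augment In→R2→D→Eg: bottleneck 4, flow now 10.
Augment In→R3→D→Eg: bottleneck 3, flow now 13.
Augment In→R3→D→R2→B→Eg: bottleneck 3, flow now 16. (uses reverse residual edge)
No augmenting path remains; maximum flow = 16.
By max-flow min-cut, the minimum cut capacity equals the max flow.
In the residual graph, reachable from In: {In}.
Min-cut edges: In→E (6), In→R2 (4), In→R3 (6); capacity 6 + 4 + 6 = 16.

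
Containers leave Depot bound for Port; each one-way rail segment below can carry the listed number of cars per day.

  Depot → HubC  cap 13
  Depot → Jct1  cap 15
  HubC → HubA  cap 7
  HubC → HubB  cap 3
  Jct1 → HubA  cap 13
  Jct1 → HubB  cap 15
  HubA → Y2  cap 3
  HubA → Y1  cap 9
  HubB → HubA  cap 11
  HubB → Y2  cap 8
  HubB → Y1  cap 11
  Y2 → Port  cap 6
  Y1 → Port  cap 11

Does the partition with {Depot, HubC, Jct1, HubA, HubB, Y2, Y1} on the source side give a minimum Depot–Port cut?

Given cut capacity: 6 + 11 = 17.
Augment Depot→HubC→HubA→Y2→Port: bottleneck 3, flow now 3.
Augment Depot→HubC→HubA→Y1→Port: bottleneck 4, flow now 7.
Augment Depot→HubC→HubB→Y2→Port: bottleneck 3, flow now 10.
Augment Depot→Jct1→HubA→Y1→Port: bottleneck 5, flow now 15.
Augment Depot→Jct1→HubB→Y1→Port: bottleneck 2, flow now 17.
No augmenting path remains; maximum flow = 17.
Cut capacity 17 equals the max flow, so it is a minimum cut.

Yes — it is a minimum cut (capacity 17).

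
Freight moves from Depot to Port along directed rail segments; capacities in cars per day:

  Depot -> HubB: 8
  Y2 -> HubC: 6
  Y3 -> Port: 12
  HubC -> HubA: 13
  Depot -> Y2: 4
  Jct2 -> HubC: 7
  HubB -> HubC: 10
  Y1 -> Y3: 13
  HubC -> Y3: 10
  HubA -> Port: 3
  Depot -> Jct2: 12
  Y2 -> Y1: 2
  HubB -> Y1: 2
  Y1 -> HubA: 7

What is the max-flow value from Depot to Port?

15

Augment Depot→Jct2→HubC→Y3→Port: bottleneck 7, flow now 7.
Augment Depot→HubB→Y1→Y3→Port: bottleneck 2, flow now 9.
Augment Depot→HubB→HubC→Y3→Port: bottleneck 3, flow now 12.
Augment Depot→HubB→HubC→HubA→Port: bottleneck 3, flow now 15.
No augmenting path remains; maximum flow = 15.
In the residual graph, reachable from Depot: {Depot, Jct2, HubB, Y2, Y1, HubC, Y3, HubA}.
Min-cut edges: Y3→Port (12), HubA→Port (3); capacity 12 + 3 = 15.
This cut is saturated, so no flow can exceed 15.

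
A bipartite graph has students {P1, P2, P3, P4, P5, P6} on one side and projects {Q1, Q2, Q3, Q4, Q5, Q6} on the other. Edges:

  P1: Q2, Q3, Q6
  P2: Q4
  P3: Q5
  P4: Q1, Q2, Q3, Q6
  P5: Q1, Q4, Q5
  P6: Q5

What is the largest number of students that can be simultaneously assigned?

5

Unit-capacity flow: source→left, listed edges, right→sink; max matching = max flow.
Augmenting path P1→Q2 (+1); matched 1.
Augmenting path P2→Q4 (+1); matched 2.
Augmenting path P3→Q5 (+1); matched 3.
Augmenting path P4→Q1 (+1); matched 4.
Augmenting path P5→Q1→P4→Q3 (+1); matched 5.
No augmenting path remains; maximum matching = 5.
König certificate: {P1, P2, P4, P5, Q5} is a vertex cover of size 5 (every listed pair touches it), so no matching can be larger.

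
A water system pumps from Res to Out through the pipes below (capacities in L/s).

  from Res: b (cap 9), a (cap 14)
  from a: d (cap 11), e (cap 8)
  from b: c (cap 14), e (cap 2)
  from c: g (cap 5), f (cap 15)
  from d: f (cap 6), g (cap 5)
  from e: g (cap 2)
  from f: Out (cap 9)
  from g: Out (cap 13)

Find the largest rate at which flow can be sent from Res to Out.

Augment Res→a→d→f→Out: bottleneck 6, flow now 6.
Augment Res→a→d→g→Out: bottleneck 5, flow now 11.
Augment Res→a→e→g→Out: bottleneck 2, flow now 13.
Augment Res→b→c→f→Out: bottleneck 3, flow now 16.
Augment Res→b→c→g→Out: bottleneck 5, flow now 21.
No augmenting path remains; maximum flow = 21.
In the residual graph, reachable from Res: {Res, a, b, c, d, e, f}.
Min-cut edges: c→g (5), d→g (5), e→g (2), f→Out (9); capacity 5 + 5 + 2 + 9 = 21.
This cut is saturated, so no flow can exceed 21.

21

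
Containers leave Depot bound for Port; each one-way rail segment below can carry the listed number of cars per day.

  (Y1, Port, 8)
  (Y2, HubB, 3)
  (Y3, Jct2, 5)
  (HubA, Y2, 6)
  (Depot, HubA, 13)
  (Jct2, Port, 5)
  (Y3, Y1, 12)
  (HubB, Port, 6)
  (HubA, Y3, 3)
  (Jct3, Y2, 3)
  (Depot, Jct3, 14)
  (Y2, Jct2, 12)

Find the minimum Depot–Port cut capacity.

Augment Depot→Jct3→Y2→Jct2→Port: bottleneck 3, flow now 3.
Augment Depot→HubA→Y3→Jct2→Port: bottleneck 2, flow now 5.
Augment Depot→HubA→Y3→Y1→Port: bottleneck 1, flow now 6.
Augment Depot→HubA→Y2→HubB→Port: bottleneck 3, flow now 9.
Augment Depot→HubA→Y2→Jct2→Y3→Y1→Port: bottleneck 2, flow now 11. (uses reverse residual edge)
No augmenting path remains; maximum flow = 11.
By max-flow min-cut, the minimum cut capacity equals the max flow.
In the residual graph, reachable from Depot: {Depot, Jct3, HubA, Y2, Jct2}.
Min-cut edges: HubA→Y3 (3), Y2→HubB (3), Jct2→Port (5); capacity 3 + 3 + 5 = 11.

11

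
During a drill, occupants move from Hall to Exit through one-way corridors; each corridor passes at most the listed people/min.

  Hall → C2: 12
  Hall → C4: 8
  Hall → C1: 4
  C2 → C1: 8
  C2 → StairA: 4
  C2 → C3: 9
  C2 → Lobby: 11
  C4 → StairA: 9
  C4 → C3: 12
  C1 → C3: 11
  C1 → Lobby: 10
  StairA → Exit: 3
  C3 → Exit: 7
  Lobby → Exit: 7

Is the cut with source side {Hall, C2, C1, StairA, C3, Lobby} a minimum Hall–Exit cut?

No — its capacity is 25, but the minimum cut has capacity 17.

Given cut capacity: 8 + 3 + 7 + 7 = 25.
Augment Hall→C2→StairA→Exit: bottleneck 3, flow now 3.
Augment Hall→C2→C3→Exit: bottleneck 7, flow now 10.
Augment Hall→C2→Lobby→Exit: bottleneck 2, flow now 12.
Augment Hall→C1→Lobby→Exit: bottleneck 4, flow now 16.
Augment Hall→C4→StairA→C2→Lobby→Exit: bottleneck 1, flow now 17. (uses reverse residual edge)
No augmenting path remains; maximum flow = 17.
In the residual graph, reachable from Hall: {Hall, C2, C4, C1, StairA, C3, Lobby}.
Min-cut edges: StairA→Exit (3), C3→Exit (7), Lobby→Exit (7); capacity 3 + 7 + 7 = 17.
Cut capacity 25 exceeds the max flow 17, so it is not minimum.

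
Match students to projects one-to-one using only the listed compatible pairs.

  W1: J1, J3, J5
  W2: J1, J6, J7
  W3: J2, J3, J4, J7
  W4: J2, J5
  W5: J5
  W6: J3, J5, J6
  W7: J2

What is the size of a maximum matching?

Unit-capacity flow: source→left, listed edges, right→sink; max matching = max flow.
Augmenting path W1→J1 (+1); matched 1.
Augmenting path W2→J6 (+1); matched 2.
Augmenting path W3→J2 (+1); matched 3.
Augmenting path W4→J5 (+1); matched 4.
Augmenting path W6→J3 (+1); matched 5.
Augmenting path W7→J2→W3→J4 (+1); matched 6.
No augmenting path remains; maximum matching = 6.
König certificate: {W1, W2, W3, W6, J2, J5} is a vertex cover of size 6 (every listed pair touches it), so no matching can be larger.

6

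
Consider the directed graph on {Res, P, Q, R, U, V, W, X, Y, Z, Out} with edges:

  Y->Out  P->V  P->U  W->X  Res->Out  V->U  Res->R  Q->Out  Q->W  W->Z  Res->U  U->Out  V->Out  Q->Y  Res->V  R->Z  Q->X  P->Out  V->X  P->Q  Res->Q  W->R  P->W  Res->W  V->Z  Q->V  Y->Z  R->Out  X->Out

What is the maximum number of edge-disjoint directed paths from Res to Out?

6

Assign every edge capacity 1; by Menger, the answer equals the max flow.
Path Res→Out (+1); total 1.
Path Res→Q→Out (+1); total 2.
Path Res→R→Out (+1); total 3.
Path Res→U→Out (+1); total 4.
Path Res→V→Out (+1); total 5.
Path Res→W→X→Out (+1); total 6.
No residual Res→Out path; max flow = 6.
Certifying cut of size 6: {Res→Out, Res→Q, Res→R, Res→U, Res→V, Res→W}.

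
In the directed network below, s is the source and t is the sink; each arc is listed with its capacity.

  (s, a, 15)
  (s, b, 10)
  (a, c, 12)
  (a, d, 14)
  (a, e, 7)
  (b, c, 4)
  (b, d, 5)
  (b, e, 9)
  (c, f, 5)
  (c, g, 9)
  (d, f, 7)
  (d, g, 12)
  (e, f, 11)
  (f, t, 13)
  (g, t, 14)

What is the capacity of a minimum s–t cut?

25

Augment s→a→c→f→t: bottleneck 5, flow now 5.
Augment s→a→c→g→t: bottleneck 7, flow now 12.
Augment s→a→d→f→t: bottleneck 3, flow now 15.
Augment s→b→c→g→t: bottleneck 2, flow now 17.
Augment s→b→d→f→t: bottleneck 4, flow now 21.
Augment s→b→d→g→t: bottleneck 1, flow now 22.
Augment s→b→e→f→t: bottleneck 1, flow now 23.
Augment s→b→c→a→d→g→t: bottleneck 2, flow now 25. (uses reverse residual edge)
No augmenting path remains; maximum flow = 25.
By max-flow min-cut, the minimum cut capacity equals the max flow.
In the residual graph, reachable from s: {s}.
Min-cut edges: s→a (15), s→b (10); capacity 15 + 10 = 25.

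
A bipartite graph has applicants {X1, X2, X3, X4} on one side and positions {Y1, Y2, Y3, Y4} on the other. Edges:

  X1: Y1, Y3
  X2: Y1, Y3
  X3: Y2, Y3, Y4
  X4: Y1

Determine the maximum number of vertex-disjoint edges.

3

Unit-capacity flow: source→left, listed edges, right→sink; max matching = max flow.
Augmenting path X1→Y1 (+1); matched 1.
Augmenting path X2→Y3 (+1); matched 2.
Augmenting path X3→Y2 (+1); matched 3.
No augmenting path remains; maximum matching = 3.
König certificate: {X3, Y1, Y3} is a vertex cover of size 3 (every listed pair touches it), so no matching can be larger.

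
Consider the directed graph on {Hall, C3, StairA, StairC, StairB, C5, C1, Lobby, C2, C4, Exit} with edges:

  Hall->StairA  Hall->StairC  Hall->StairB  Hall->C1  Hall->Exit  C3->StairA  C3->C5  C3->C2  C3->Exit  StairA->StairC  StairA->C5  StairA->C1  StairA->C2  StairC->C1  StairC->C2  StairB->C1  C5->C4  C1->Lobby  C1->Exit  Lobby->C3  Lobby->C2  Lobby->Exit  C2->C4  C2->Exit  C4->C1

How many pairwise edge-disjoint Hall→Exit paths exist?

4

Assign every edge capacity 1; by Menger, the answer equals the max flow.
Path Hall→Exit (+1); total 1.
Path Hall→C1→Exit (+1); total 2.
Path Hall→StairA→C2→Exit (+1); total 3.
Path Hall→StairC→C1→Lobby→Exit (+1); total 4.
No residual Hall→Exit path; max flow = 4.
Certifying cut of size 4: {C1→Exit, C1→Lobby, C2→Exit, Hall→Exit}.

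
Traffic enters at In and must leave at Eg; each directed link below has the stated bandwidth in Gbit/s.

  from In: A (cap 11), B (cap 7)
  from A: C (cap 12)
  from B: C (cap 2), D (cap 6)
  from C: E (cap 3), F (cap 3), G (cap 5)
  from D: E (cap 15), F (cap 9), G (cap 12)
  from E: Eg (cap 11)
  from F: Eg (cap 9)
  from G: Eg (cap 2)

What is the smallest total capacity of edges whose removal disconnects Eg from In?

Augment In→A→C→E→Eg: bottleneck 3, flow now 3.
Augment In→A→C→F→Eg: bottleneck 3, flow now 6.
Augment In→A→C→G→Eg: bottleneck 2, flow now 8.
Augment In→B→D→E→Eg: bottleneck 6, flow now 14.
No augmenting path remains; maximum flow = 14.
By max-flow min-cut, the minimum cut capacity equals the max flow.
In the residual graph, reachable from In: {In, A, B, C, G}.
Min-cut edges: B→D (6), C→E (3), C→F (3), G→Eg (2); capacity 6 + 3 + 3 + 2 = 14.

14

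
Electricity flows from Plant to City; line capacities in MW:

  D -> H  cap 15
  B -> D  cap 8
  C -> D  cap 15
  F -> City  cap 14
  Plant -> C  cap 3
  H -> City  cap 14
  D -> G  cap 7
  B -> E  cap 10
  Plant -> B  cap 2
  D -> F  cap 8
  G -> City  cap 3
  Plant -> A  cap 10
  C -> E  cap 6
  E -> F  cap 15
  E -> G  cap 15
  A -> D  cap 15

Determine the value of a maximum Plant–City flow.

Augment Plant→A→D→F→City: bottleneck 8, flow now 8.
Augment Plant→A→D→G→City: bottleneck 2, flow now 10.
Augment Plant→B→D→G→City: bottleneck 1, flow now 11.
Augment Plant→B→D→H→City: bottleneck 1, flow now 12.
Augment Plant→C→D→H→City: bottleneck 3, flow now 15.
No augmenting path remains; maximum flow = 15.
In the residual graph, reachable from Plant: {Plant}.
Min-cut edges: Plant→A (10), Plant→B (2), Plant→C (3); capacity 10 + 2 + 3 = 15.
This cut is saturated, so no flow can exceed 15.

15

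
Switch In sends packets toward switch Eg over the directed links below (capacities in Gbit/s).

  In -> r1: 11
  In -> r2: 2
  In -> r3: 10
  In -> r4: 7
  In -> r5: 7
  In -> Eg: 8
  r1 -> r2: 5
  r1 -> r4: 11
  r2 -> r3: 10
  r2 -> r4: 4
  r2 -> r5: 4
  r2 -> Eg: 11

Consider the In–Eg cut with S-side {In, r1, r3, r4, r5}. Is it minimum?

Given cut capacity: 2 + 8 + 5 = 15.
Augment In→Eg: bottleneck 8, flow now 8.
Augment In→r2→Eg: bottleneck 2, flow now 10.
Augment In→r1→r2→Eg: bottleneck 5, flow now 15.
No augmenting path remains; maximum flow = 15.
Cut capacity 15 equals the max flow, so it is a minimum cut.

Yes — it is a minimum cut (capacity 15).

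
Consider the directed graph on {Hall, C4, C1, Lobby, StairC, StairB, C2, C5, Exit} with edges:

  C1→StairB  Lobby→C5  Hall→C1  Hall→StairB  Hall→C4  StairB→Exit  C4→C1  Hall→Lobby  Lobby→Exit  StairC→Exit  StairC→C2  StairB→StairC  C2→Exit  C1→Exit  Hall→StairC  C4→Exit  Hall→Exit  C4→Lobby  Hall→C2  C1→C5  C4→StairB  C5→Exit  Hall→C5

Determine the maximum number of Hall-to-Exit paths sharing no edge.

8

Assign every edge capacity 1; by Menger, the answer equals the max flow.
Path Hall→Exit (+1); total 1.
Path Hall→C4→Exit (+1); total 2.
Path Hall→C1→Exit (+1); total 3.
Path Hall→Lobby→Exit (+1); total 4.
Path Hall→StairC→Exit (+1); total 5.
Path Hall→StairB→Exit (+1); total 6.
Path Hall→C2→Exit (+1); total 7.
Path Hall→C5→Exit (+1); total 8.
No residual Hall→Exit path; max flow = 8.
Certifying cut of size 8: {Hall→C1, Hall→C2, Hall→C4, Hall→C5, Hall→Exit, Hall→Lobby, Hall→StairB, Hall→StairC}.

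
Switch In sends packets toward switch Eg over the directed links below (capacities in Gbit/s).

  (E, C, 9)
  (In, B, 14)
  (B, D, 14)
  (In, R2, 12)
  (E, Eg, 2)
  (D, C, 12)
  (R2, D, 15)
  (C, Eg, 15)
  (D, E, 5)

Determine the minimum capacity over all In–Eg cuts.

Augment In→R2→D→E→Eg: bottleneck 2, flow now 2.
Augment In→R2→D→C→Eg: bottleneck 10, flow now 12.
Augment In→B→D→C→Eg: bottleneck 2, flow now 14.
Augment In→B→D→E→C→Eg: bottleneck 3, flow now 17.
No augmenting path remains; maximum flow = 17.
By max-flow min-cut, the minimum cut capacity equals the max flow.
In the residual graph, reachable from In: {In, R2, B, D}.
Min-cut edges: D→E (5), D→C (12); capacity 5 + 12 = 17.

17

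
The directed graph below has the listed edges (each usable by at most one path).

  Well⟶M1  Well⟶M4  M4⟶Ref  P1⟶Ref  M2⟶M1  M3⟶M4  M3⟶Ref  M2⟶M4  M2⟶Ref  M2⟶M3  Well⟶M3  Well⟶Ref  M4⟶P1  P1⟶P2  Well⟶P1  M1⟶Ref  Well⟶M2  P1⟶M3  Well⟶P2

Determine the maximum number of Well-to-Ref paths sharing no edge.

6

Assign every edge capacity 1; by Menger, the answer equals the max flow.
Path Well→Ref (+1); total 1.
Path Well→M2→Ref (+1); total 2.
Path Well→P1→Ref (+1); total 3.
Path Well→M1→Ref (+1); total 4.
Path Well→M3→Ref (+1); total 5.
Path Well→M4→Ref (+1); total 6.
No residual Well→Ref path; max flow = 6.
Certifying cut of size 6: {Well→M1, Well→M2, Well→M3, Well→M4, Well→P1, Well→Ref}.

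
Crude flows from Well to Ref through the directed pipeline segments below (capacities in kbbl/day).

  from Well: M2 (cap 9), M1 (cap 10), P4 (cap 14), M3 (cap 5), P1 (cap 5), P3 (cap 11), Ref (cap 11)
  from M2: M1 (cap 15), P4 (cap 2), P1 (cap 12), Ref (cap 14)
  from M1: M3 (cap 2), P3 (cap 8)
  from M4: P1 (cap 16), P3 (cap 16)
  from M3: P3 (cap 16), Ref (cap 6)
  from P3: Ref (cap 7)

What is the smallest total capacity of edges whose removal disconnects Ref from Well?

Augment Well→Ref: bottleneck 11, flow now 11.
Augment Well→M2→Ref: bottleneck 9, flow now 20.
Augment Well→M3→Ref: bottleneck 5, flow now 25.
Augment Well→P3→Ref: bottleneck 7, flow now 32.
Augment Well→M1→M3→Ref: bottleneck 1, flow now 33.
No augmenting path remains; maximum flow = 33.
By max-flow min-cut, the minimum cut capacity equals the max flow.
In the residual graph, reachable from Well: {Well, M1, P4, M3, P1, P3}.
Min-cut edges: Well→M2 (9), Well→Ref (11), M3→Ref (6), P3→Ref (7); capacity 9 + 11 + 6 + 7 = 33.

33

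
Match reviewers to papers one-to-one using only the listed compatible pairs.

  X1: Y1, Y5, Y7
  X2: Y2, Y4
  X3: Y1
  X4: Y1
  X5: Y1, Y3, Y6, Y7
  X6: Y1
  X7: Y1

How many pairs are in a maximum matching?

Unit-capacity flow: source→left, listed edges, right→sink; max matching = max flow.
Augmenting path X1→Y1 (+1); matched 1.
Augmenting path X2→Y2 (+1); matched 2.
Augmenting path X5→Y3 (+1); matched 3.
Augmenting path X3→Y1→X1→Y5 (+1); matched 4.
No augmenting path remains; maximum matching = 4.
König certificate: {X1, X2, X5, Y1} is a vertex cover of size 4 (every listed pair touches it), so no matching can be larger.

4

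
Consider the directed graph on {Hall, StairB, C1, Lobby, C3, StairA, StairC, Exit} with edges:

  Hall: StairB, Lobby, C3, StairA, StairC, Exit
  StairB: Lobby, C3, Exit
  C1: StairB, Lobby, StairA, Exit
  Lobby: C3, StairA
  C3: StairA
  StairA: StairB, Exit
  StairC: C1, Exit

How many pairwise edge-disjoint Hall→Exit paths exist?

Assign every edge capacity 1; by Menger, the answer equals the max flow.
Path Hall→Exit (+1); total 1.
Path Hall→StairB→Exit (+1); total 2.
Path Hall→StairA→Exit (+1); total 3.
Path Hall→StairC→Exit (+1); total 4.
No residual Hall→Exit path; max flow = 4.
Certifying cut of size 4: {Hall→Exit, Hall→StairC, StairA→Exit, StairB→Exit}.

4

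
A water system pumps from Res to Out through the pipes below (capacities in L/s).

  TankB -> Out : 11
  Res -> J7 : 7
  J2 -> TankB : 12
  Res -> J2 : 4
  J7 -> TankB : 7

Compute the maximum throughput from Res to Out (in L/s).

Augment Res→J7→TankB→Out: bottleneck 7, flow now 7.
Augment Res→J2→TankB→Out: bottleneck 4, flow now 11.
No augmenting path remains; maximum flow = 11.
In the residual graph, reachable from Res: {Res}.
Min-cut edges: Res→J7 (7), Res→J2 (4); capacity 7 + 4 = 11.
This cut is saturated, so no flow can exceed 11.

11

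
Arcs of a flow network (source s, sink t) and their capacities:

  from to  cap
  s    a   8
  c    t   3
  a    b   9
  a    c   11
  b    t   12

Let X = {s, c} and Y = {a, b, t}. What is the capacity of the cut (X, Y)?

11

Edges leaving {s, c}: s→a (8), c→t (3).
Cut capacity = 8 + 3 = 11.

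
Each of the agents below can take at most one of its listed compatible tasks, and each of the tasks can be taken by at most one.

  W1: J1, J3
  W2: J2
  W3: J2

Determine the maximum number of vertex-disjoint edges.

2

Unit-capacity flow: source→left, listed edges, right→sink; max matching = max flow.
Augmenting path W1→J1 (+1); matched 1.
Augmenting path W2→J2 (+1); matched 2.
No augmenting path remains; maximum matching = 2.
König certificate: {W1, J2} is a vertex cover of size 2 (every listed pair touches it), so no matching can be larger.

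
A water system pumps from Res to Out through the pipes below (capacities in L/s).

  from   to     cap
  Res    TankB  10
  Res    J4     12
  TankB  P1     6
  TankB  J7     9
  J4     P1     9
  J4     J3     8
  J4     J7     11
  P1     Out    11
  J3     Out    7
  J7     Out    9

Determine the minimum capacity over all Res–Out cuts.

Augment Res→TankB→P1→Out: bottleneck 6, flow now 6.
Augment Res→TankB→J7→Out: bottleneck 4, flow now 10.
Augment Res→J4→P1→Out: bottleneck 5, flow now 15.
Augment Res→J4→J3→Out: bottleneck 7, flow now 22.
No augmenting path remains; maximum flow = 22.
By max-flow min-cut, the minimum cut capacity equals the max flow.
In the residual graph, reachable from Res: {Res}.
Min-cut edges: Res→TankB (10), Res→J4 (12); capacity 10 + 12 = 22.

22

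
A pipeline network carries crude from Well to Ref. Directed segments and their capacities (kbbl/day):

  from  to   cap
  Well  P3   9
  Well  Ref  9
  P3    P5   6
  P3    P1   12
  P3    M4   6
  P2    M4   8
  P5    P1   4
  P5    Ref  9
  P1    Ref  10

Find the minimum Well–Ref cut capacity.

18

Augment Well→Ref: bottleneck 9, flow now 9.
Augment Well→P3→P5→Ref: bottleneck 6, flow now 15.
Augment Well→P3→P1→Ref: bottleneck 3, flow now 18.
No augmenting path remains; maximum flow = 18.
By max-flow min-cut, the minimum cut capacity equals the max flow.
In the residual graph, reachable from Well: {Well}.
Min-cut edges: Well→P3 (9), Well→Ref (9); capacity 9 + 9 = 18.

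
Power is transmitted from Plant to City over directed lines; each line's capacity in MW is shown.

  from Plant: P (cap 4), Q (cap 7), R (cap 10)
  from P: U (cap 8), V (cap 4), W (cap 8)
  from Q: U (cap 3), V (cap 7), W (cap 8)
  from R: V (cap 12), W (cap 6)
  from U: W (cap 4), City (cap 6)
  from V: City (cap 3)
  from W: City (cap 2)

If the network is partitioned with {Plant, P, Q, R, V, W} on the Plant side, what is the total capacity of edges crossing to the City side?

16

Edges leaving {Plant, P, Q, R, V, W}: P→U (8), Q→U (3), V→City (3), W→City (2).
Cut capacity = 8 + 3 + 3 + 2 = 16.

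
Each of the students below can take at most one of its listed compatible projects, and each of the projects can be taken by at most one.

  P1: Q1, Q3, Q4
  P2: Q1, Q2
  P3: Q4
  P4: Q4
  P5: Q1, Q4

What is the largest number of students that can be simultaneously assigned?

Unit-capacity flow: source→left, listed edges, right→sink; max matching = max flow.
Augmenting path P1→Q1 (+1); matched 1.
Augmenting path P2→Q2 (+1); matched 2.
Augmenting path P3→Q4 (+1); matched 3.
Augmenting path P5→Q1→P1→Q3 (+1); matched 4.
No augmenting path remains; maximum matching = 4.
König certificate: {P1, P2, P5, Q4} is a vertex cover of size 4 (every listed pair touches it), so no matching can be larger.

4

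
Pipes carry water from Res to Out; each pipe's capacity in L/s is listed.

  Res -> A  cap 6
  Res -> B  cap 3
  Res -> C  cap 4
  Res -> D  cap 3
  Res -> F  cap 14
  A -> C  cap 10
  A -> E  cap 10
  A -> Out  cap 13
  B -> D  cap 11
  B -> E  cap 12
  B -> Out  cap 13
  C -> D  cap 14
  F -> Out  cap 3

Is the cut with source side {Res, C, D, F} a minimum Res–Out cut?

Yes — it is a minimum cut (capacity 12).

Given cut capacity: 6 + 3 + 3 = 12.
Augment Res→A→Out: bottleneck 6, flow now 6.
Augment Res→B→Out: bottleneck 3, flow now 9.
Augment Res→F→Out: bottleneck 3, flow now 12.
No augmenting path remains; maximum flow = 12.
Cut capacity 12 equals the max flow, so it is a minimum cut.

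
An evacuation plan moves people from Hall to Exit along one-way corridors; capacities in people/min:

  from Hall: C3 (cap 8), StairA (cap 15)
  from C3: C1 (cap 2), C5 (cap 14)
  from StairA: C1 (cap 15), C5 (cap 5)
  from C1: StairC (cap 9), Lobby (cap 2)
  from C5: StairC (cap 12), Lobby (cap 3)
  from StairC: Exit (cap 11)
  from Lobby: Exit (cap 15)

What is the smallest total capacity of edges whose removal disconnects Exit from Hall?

Augment Hall→C3→C1→StairC→Exit: bottleneck 2, flow now 2.
Augment Hall→C3→C5→StairC→Exit: bottleneck 6, flow now 8.
Augment Hall→StairA→C1→StairC→Exit: bottleneck 3, flow now 11.
Augment Hall→StairA→C1→Lobby→Exit: bottleneck 2, flow now 13.
Augment Hall→StairA→C5→Lobby→Exit: bottleneck 3, flow now 16.
No augmenting path remains; maximum flow = 16.
By max-flow min-cut, the minimum cut capacity equals the max flow.
In the residual graph, reachable from Hall: {Hall, C3, StairA, C1, C5, StairC}.
Min-cut edges: C1→Lobby (2), C5→Lobby (3), StairC→Exit (11); capacity 2 + 3 + 11 = 16.

16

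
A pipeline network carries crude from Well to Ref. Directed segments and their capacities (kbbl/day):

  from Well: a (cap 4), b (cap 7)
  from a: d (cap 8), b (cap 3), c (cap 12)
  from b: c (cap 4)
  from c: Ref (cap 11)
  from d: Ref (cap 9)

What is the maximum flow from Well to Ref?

Augment Well→a→c→Ref: bottleneck 4, flow now 4.
Augment Well→b→c→Ref: bottleneck 4, flow now 8.
No augmenting path remains; maximum flow = 8.
In the residual graph, reachable from Well: {Well, b}.
Min-cut edges: Well→a (4), b→c (4); capacity 4 + 4 = 8.
This cut is saturated, so no flow can exceed 8.

8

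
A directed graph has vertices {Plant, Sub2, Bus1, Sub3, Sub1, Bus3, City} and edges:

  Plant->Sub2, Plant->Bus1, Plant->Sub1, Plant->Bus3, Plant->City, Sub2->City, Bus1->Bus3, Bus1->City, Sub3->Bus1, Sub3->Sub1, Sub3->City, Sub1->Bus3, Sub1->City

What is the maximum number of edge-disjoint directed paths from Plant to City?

4

Assign every edge capacity 1; by Menger, the answer equals the max flow.
Path Plant→City (+1); total 1.
Path Plant→Sub2→City (+1); total 2.
Path Plant→Bus1→City (+1); total 3.
Path Plant→Sub1→City (+1); total 4.
No residual Plant→City path; max flow = 4.
Certifying cut of size 4: {Plant→Bus1, Plant→City, Plant→Sub1, Plant→Sub2}.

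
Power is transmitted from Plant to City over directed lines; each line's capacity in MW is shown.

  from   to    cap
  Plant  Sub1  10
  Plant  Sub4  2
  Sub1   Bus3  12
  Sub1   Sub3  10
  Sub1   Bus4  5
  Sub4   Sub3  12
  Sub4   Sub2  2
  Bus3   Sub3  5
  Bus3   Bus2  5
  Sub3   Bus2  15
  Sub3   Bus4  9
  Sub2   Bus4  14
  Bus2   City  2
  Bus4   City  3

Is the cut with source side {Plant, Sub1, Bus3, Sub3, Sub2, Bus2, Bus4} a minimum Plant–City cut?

No — its capacity is 7, but the minimum cut has capacity 5.

Given cut capacity: 2 + 2 + 3 = 7.
Augment Plant→Sub1→Bus4→City: bottleneck 3, flow now 3.
Augment Plant→Sub1→Bus3→Bus2→City: bottleneck 2, flow now 5.
No augmenting path remains; maximum flow = 5.
In the residual graph, reachable from Plant: {Plant, Sub1, Sub4, Bus3, Sub3, Sub2, Bus2, Bus4}.
Min-cut edges: Bus2→City (2), Bus4→City (3); capacity 2 + 3 = 5.
Cut capacity 7 exceeds the max flow 5, so it is not minimum.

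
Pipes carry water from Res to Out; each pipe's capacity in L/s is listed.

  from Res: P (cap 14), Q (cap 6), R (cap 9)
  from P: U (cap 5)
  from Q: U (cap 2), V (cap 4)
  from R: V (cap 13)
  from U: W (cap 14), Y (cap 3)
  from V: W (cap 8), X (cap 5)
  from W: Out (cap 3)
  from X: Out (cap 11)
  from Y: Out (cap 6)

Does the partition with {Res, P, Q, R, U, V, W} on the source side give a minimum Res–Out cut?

Yes — it is a minimum cut (capacity 11).

Given cut capacity: 3 + 5 + 3 = 11.
Augment Res→P→U→W→Out: bottleneck 3, flow now 3.
Augment Res→P→U→Y→Out: bottleneck 2, flow now 5.
Augment Res→Q→U→Y→Out: bottleneck 1, flow now 6.
Augment Res→Q→V→X→Out: bottleneck 4, flow now 10.
Augment Res→R→V→X→Out: bottleneck 1, flow now 11.
No augmenting path remains; maximum flow = 11.
Cut capacity 11 equals the max flow, so it is a minimum cut.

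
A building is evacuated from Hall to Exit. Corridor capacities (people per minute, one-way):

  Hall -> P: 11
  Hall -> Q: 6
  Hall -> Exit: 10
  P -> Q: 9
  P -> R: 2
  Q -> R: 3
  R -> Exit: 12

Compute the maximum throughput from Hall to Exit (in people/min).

15

Augment Hall→Exit: bottleneck 10, flow now 10.
Augment Hall→P→R→Exit: bottleneck 2, flow now 12.
Augment Hall→Q→R→Exit: bottleneck 3, flow now 15.
No augmenting path remains; maximum flow = 15.
In the residual graph, reachable from Hall: {Hall, P, Q}.
Min-cut edges: Hall→Exit (10), P→R (2), Q→R (3); capacity 10 + 2 + 3 = 15.
This cut is saturated, so no flow can exceed 15.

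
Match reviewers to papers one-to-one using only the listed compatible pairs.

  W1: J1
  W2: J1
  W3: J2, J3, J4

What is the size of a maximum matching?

Unit-capacity flow: source→left, listed edges, right→sink; max matching = max flow.
Augmenting path W1→J1 (+1); matched 1.
Augmenting path W3→J2 (+1); matched 2.
No augmenting path remains; maximum matching = 2.
König certificate: {W3, J1} is a vertex cover of size 2 (every listed pair touches it), so no matching can be larger.

2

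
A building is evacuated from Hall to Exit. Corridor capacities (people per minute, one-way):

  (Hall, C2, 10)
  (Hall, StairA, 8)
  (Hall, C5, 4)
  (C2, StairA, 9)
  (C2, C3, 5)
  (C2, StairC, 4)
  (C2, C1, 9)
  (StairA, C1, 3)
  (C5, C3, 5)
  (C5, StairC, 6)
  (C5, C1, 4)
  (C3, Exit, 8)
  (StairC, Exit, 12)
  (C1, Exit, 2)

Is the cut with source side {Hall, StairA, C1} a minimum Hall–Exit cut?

Given cut capacity: 10 + 4 + 2 = 16.
Augment Hall→C2→C3→Exit: bottleneck 5, flow now 5.
Augment Hall→C2→StairC→Exit: bottleneck 4, flow now 9.
Augment Hall→C2→C1→Exit: bottleneck 1, flow now 10.
Augment Hall→StairA→C1→Exit: bottleneck 1, flow now 11.
Augment Hall→C5→C3→Exit: bottleneck 3, flow now 14.
Augment Hall→C5→StairC→Exit: bottleneck 1, flow now 15.
No augmenting path remains; maximum flow = 15.
In the residual graph, reachable from Hall: {Hall, C2, StairA, C1}.
Min-cut edges: Hall→C5 (4), C2→C3 (5), C2→StairC (4), C1→Exit (2); capacity 4 + 5 + 4 + 2 = 15.
Cut capacity 16 exceeds the max flow 15, so it is not minimum.

No — its capacity is 16, but the minimum cut has capacity 15.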